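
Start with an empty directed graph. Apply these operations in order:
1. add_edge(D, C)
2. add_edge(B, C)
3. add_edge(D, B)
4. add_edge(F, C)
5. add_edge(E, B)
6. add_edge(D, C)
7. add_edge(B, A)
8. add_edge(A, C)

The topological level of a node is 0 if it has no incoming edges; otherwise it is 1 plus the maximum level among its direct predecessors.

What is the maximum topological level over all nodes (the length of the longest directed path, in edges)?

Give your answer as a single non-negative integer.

Op 1: add_edge(D, C). Edges now: 1
Op 2: add_edge(B, C). Edges now: 2
Op 3: add_edge(D, B). Edges now: 3
Op 4: add_edge(F, C). Edges now: 4
Op 5: add_edge(E, B). Edges now: 5
Op 6: add_edge(D, C) (duplicate, no change). Edges now: 5
Op 7: add_edge(B, A). Edges now: 6
Op 8: add_edge(A, C). Edges now: 7
Compute levels (Kahn BFS):
  sources (in-degree 0): D, E, F
  process D: level=0
    D->B: in-degree(B)=1, level(B)>=1
    D->C: in-degree(C)=3, level(C)>=1
  process E: level=0
    E->B: in-degree(B)=0, level(B)=1, enqueue
  process F: level=0
    F->C: in-degree(C)=2, level(C)>=1
  process B: level=1
    B->A: in-degree(A)=0, level(A)=2, enqueue
    B->C: in-degree(C)=1, level(C)>=2
  process A: level=2
    A->C: in-degree(C)=0, level(C)=3, enqueue
  process C: level=3
All levels: A:2, B:1, C:3, D:0, E:0, F:0
max level = 3

Answer: 3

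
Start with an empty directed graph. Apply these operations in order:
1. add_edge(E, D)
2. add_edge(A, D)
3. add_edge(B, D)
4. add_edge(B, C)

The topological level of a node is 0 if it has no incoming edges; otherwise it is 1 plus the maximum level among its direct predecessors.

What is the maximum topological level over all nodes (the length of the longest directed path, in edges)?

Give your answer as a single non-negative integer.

Answer: 1

Derivation:
Op 1: add_edge(E, D). Edges now: 1
Op 2: add_edge(A, D). Edges now: 2
Op 3: add_edge(B, D). Edges now: 3
Op 4: add_edge(B, C). Edges now: 4
Compute levels (Kahn BFS):
  sources (in-degree 0): A, B, E
  process A: level=0
    A->D: in-degree(D)=2, level(D)>=1
  process B: level=0
    B->C: in-degree(C)=0, level(C)=1, enqueue
    B->D: in-degree(D)=1, level(D)>=1
  process E: level=0
    E->D: in-degree(D)=0, level(D)=1, enqueue
  process C: level=1
  process D: level=1
All levels: A:0, B:0, C:1, D:1, E:0
max level = 1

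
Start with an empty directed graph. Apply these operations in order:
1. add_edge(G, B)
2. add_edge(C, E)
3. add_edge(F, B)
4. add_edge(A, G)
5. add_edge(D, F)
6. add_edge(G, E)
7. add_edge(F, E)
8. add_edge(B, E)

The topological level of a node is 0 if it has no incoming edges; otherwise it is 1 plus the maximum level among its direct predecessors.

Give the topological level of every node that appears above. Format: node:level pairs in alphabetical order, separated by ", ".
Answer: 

Answer: A:0, B:2, C:0, D:0, E:3, F:1, G:1

Derivation:
Op 1: add_edge(G, B). Edges now: 1
Op 2: add_edge(C, E). Edges now: 2
Op 3: add_edge(F, B). Edges now: 3
Op 4: add_edge(A, G). Edges now: 4
Op 5: add_edge(D, F). Edges now: 5
Op 6: add_edge(G, E). Edges now: 6
Op 7: add_edge(F, E). Edges now: 7
Op 8: add_edge(B, E). Edges now: 8
Compute levels (Kahn BFS):
  sources (in-degree 0): A, C, D
  process A: level=0
    A->G: in-degree(G)=0, level(G)=1, enqueue
  process C: level=0
    C->E: in-degree(E)=3, level(E)>=1
  process D: level=0
    D->F: in-degree(F)=0, level(F)=1, enqueue
  process G: level=1
    G->B: in-degree(B)=1, level(B)>=2
    G->E: in-degree(E)=2, level(E)>=2
  process F: level=1
    F->B: in-degree(B)=0, level(B)=2, enqueue
    F->E: in-degree(E)=1, level(E)>=2
  process B: level=2
    B->E: in-degree(E)=0, level(E)=3, enqueue
  process E: level=3
All levels: A:0, B:2, C:0, D:0, E:3, F:1, G:1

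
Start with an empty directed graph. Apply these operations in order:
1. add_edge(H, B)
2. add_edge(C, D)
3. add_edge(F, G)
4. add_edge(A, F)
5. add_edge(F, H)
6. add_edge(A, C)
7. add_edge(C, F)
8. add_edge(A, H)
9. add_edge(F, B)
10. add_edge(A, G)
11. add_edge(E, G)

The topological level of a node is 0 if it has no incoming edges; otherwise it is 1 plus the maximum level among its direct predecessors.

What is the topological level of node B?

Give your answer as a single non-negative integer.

Op 1: add_edge(H, B). Edges now: 1
Op 2: add_edge(C, D). Edges now: 2
Op 3: add_edge(F, G). Edges now: 3
Op 4: add_edge(A, F). Edges now: 4
Op 5: add_edge(F, H). Edges now: 5
Op 6: add_edge(A, C). Edges now: 6
Op 7: add_edge(C, F). Edges now: 7
Op 8: add_edge(A, H). Edges now: 8
Op 9: add_edge(F, B). Edges now: 9
Op 10: add_edge(A, G). Edges now: 10
Op 11: add_edge(E, G). Edges now: 11
Compute levels (Kahn BFS):
  sources (in-degree 0): A, E
  process A: level=0
    A->C: in-degree(C)=0, level(C)=1, enqueue
    A->F: in-degree(F)=1, level(F)>=1
    A->G: in-degree(G)=2, level(G)>=1
    A->H: in-degree(H)=1, level(H)>=1
  process E: level=0
    E->G: in-degree(G)=1, level(G)>=1
  process C: level=1
    C->D: in-degree(D)=0, level(D)=2, enqueue
    C->F: in-degree(F)=0, level(F)=2, enqueue
  process D: level=2
  process F: level=2
    F->B: in-degree(B)=1, level(B)>=3
    F->G: in-degree(G)=0, level(G)=3, enqueue
    F->H: in-degree(H)=0, level(H)=3, enqueue
  process G: level=3
  process H: level=3
    H->B: in-degree(B)=0, level(B)=4, enqueue
  process B: level=4
All levels: A:0, B:4, C:1, D:2, E:0, F:2, G:3, H:3
level(B) = 4

Answer: 4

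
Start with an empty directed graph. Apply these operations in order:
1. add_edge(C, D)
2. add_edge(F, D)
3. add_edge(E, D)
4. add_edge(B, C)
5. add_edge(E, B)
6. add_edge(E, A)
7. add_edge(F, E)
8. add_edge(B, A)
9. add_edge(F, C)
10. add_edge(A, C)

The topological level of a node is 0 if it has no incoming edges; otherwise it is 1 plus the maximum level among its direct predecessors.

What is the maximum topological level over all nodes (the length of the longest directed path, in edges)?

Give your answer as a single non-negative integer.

Answer: 5

Derivation:
Op 1: add_edge(C, D). Edges now: 1
Op 2: add_edge(F, D). Edges now: 2
Op 3: add_edge(E, D). Edges now: 3
Op 4: add_edge(B, C). Edges now: 4
Op 5: add_edge(E, B). Edges now: 5
Op 6: add_edge(E, A). Edges now: 6
Op 7: add_edge(F, E). Edges now: 7
Op 8: add_edge(B, A). Edges now: 8
Op 9: add_edge(F, C). Edges now: 9
Op 10: add_edge(A, C). Edges now: 10
Compute levels (Kahn BFS):
  sources (in-degree 0): F
  process F: level=0
    F->C: in-degree(C)=2, level(C)>=1
    F->D: in-degree(D)=2, level(D)>=1
    F->E: in-degree(E)=0, level(E)=1, enqueue
  process E: level=1
    E->A: in-degree(A)=1, level(A)>=2
    E->B: in-degree(B)=0, level(B)=2, enqueue
    E->D: in-degree(D)=1, level(D)>=2
  process B: level=2
    B->A: in-degree(A)=0, level(A)=3, enqueue
    B->C: in-degree(C)=1, level(C)>=3
  process A: level=3
    A->C: in-degree(C)=0, level(C)=4, enqueue
  process C: level=4
    C->D: in-degree(D)=0, level(D)=5, enqueue
  process D: level=5
All levels: A:3, B:2, C:4, D:5, E:1, F:0
max level = 5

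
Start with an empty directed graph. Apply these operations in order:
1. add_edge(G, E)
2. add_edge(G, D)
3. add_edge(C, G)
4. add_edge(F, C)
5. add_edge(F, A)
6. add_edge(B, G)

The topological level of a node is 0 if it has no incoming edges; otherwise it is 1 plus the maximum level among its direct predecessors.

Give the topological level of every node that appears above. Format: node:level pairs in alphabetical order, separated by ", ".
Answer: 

Op 1: add_edge(G, E). Edges now: 1
Op 2: add_edge(G, D). Edges now: 2
Op 3: add_edge(C, G). Edges now: 3
Op 4: add_edge(F, C). Edges now: 4
Op 5: add_edge(F, A). Edges now: 5
Op 6: add_edge(B, G). Edges now: 6
Compute levels (Kahn BFS):
  sources (in-degree 0): B, F
  process B: level=0
    B->G: in-degree(G)=1, level(G)>=1
  process F: level=0
    F->A: in-degree(A)=0, level(A)=1, enqueue
    F->C: in-degree(C)=0, level(C)=1, enqueue
  process A: level=1
  process C: level=1
    C->G: in-degree(G)=0, level(G)=2, enqueue
  process G: level=2
    G->D: in-degree(D)=0, level(D)=3, enqueue
    G->E: in-degree(E)=0, level(E)=3, enqueue
  process D: level=3
  process E: level=3
All levels: A:1, B:0, C:1, D:3, E:3, F:0, G:2

Answer: A:1, B:0, C:1, D:3, E:3, F:0, G:2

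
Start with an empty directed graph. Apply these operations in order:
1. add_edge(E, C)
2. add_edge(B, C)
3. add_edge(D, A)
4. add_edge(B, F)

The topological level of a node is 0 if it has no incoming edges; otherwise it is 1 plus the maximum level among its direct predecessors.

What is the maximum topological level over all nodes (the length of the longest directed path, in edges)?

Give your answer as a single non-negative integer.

Answer: 1

Derivation:
Op 1: add_edge(E, C). Edges now: 1
Op 2: add_edge(B, C). Edges now: 2
Op 3: add_edge(D, A). Edges now: 3
Op 4: add_edge(B, F). Edges now: 4
Compute levels (Kahn BFS):
  sources (in-degree 0): B, D, E
  process B: level=0
    B->C: in-degree(C)=1, level(C)>=1
    B->F: in-degree(F)=0, level(F)=1, enqueue
  process D: level=0
    D->A: in-degree(A)=0, level(A)=1, enqueue
  process E: level=0
    E->C: in-degree(C)=0, level(C)=1, enqueue
  process F: level=1
  process A: level=1
  process C: level=1
All levels: A:1, B:0, C:1, D:0, E:0, F:1
max level = 1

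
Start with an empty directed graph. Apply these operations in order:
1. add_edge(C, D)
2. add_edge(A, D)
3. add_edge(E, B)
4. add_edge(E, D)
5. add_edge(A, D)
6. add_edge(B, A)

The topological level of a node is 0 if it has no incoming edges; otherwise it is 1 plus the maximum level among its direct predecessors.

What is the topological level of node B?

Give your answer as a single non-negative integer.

Answer: 1

Derivation:
Op 1: add_edge(C, D). Edges now: 1
Op 2: add_edge(A, D). Edges now: 2
Op 3: add_edge(E, B). Edges now: 3
Op 4: add_edge(E, D). Edges now: 4
Op 5: add_edge(A, D) (duplicate, no change). Edges now: 4
Op 6: add_edge(B, A). Edges now: 5
Compute levels (Kahn BFS):
  sources (in-degree 0): C, E
  process C: level=0
    C->D: in-degree(D)=2, level(D)>=1
  process E: level=0
    E->B: in-degree(B)=0, level(B)=1, enqueue
    E->D: in-degree(D)=1, level(D)>=1
  process B: level=1
    B->A: in-degree(A)=0, level(A)=2, enqueue
  process A: level=2
    A->D: in-degree(D)=0, level(D)=3, enqueue
  process D: level=3
All levels: A:2, B:1, C:0, D:3, E:0
level(B) = 1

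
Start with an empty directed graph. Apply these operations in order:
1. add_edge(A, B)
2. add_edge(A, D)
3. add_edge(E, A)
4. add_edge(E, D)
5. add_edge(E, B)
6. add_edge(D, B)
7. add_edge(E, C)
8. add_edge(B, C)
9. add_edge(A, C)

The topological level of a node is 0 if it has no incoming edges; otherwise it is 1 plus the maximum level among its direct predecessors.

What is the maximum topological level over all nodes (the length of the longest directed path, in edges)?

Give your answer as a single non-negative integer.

Answer: 4

Derivation:
Op 1: add_edge(A, B). Edges now: 1
Op 2: add_edge(A, D). Edges now: 2
Op 3: add_edge(E, A). Edges now: 3
Op 4: add_edge(E, D). Edges now: 4
Op 5: add_edge(E, B). Edges now: 5
Op 6: add_edge(D, B). Edges now: 6
Op 7: add_edge(E, C). Edges now: 7
Op 8: add_edge(B, C). Edges now: 8
Op 9: add_edge(A, C). Edges now: 9
Compute levels (Kahn BFS):
  sources (in-degree 0): E
  process E: level=0
    E->A: in-degree(A)=0, level(A)=1, enqueue
    E->B: in-degree(B)=2, level(B)>=1
    E->C: in-degree(C)=2, level(C)>=1
    E->D: in-degree(D)=1, level(D)>=1
  process A: level=1
    A->B: in-degree(B)=1, level(B)>=2
    A->C: in-degree(C)=1, level(C)>=2
    A->D: in-degree(D)=0, level(D)=2, enqueue
  process D: level=2
    D->B: in-degree(B)=0, level(B)=3, enqueue
  process B: level=3
    B->C: in-degree(C)=0, level(C)=4, enqueue
  process C: level=4
All levels: A:1, B:3, C:4, D:2, E:0
max level = 4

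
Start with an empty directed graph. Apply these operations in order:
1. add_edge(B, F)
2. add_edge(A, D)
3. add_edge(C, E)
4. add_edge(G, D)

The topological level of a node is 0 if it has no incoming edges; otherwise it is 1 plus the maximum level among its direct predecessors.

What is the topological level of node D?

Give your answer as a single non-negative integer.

Answer: 1

Derivation:
Op 1: add_edge(B, F). Edges now: 1
Op 2: add_edge(A, D). Edges now: 2
Op 3: add_edge(C, E). Edges now: 3
Op 4: add_edge(G, D). Edges now: 4
Compute levels (Kahn BFS):
  sources (in-degree 0): A, B, C, G
  process A: level=0
    A->D: in-degree(D)=1, level(D)>=1
  process B: level=0
    B->F: in-degree(F)=0, level(F)=1, enqueue
  process C: level=0
    C->E: in-degree(E)=0, level(E)=1, enqueue
  process G: level=0
    G->D: in-degree(D)=0, level(D)=1, enqueue
  process F: level=1
  process E: level=1
  process D: level=1
All levels: A:0, B:0, C:0, D:1, E:1, F:1, G:0
level(D) = 1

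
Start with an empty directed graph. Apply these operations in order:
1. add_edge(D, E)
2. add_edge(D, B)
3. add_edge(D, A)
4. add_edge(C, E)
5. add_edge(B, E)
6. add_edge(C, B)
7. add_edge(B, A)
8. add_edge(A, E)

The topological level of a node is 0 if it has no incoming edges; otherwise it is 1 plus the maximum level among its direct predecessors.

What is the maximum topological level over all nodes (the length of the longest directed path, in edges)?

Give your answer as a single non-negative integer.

Answer: 3

Derivation:
Op 1: add_edge(D, E). Edges now: 1
Op 2: add_edge(D, B). Edges now: 2
Op 3: add_edge(D, A). Edges now: 3
Op 4: add_edge(C, E). Edges now: 4
Op 5: add_edge(B, E). Edges now: 5
Op 6: add_edge(C, B). Edges now: 6
Op 7: add_edge(B, A). Edges now: 7
Op 8: add_edge(A, E). Edges now: 8
Compute levels (Kahn BFS):
  sources (in-degree 0): C, D
  process C: level=0
    C->B: in-degree(B)=1, level(B)>=1
    C->E: in-degree(E)=3, level(E)>=1
  process D: level=0
    D->A: in-degree(A)=1, level(A)>=1
    D->B: in-degree(B)=0, level(B)=1, enqueue
    D->E: in-degree(E)=2, level(E)>=1
  process B: level=1
    B->A: in-degree(A)=0, level(A)=2, enqueue
    B->E: in-degree(E)=1, level(E)>=2
  process A: level=2
    A->E: in-degree(E)=0, level(E)=3, enqueue
  process E: level=3
All levels: A:2, B:1, C:0, D:0, E:3
max level = 3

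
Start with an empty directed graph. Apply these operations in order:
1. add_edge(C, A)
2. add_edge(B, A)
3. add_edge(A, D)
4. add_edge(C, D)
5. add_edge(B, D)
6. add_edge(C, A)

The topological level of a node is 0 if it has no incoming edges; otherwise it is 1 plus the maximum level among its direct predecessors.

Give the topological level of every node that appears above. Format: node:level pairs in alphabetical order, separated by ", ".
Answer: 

Op 1: add_edge(C, A). Edges now: 1
Op 2: add_edge(B, A). Edges now: 2
Op 3: add_edge(A, D). Edges now: 3
Op 4: add_edge(C, D). Edges now: 4
Op 5: add_edge(B, D). Edges now: 5
Op 6: add_edge(C, A) (duplicate, no change). Edges now: 5
Compute levels (Kahn BFS):
  sources (in-degree 0): B, C
  process B: level=0
    B->A: in-degree(A)=1, level(A)>=1
    B->D: in-degree(D)=2, level(D)>=1
  process C: level=0
    C->A: in-degree(A)=0, level(A)=1, enqueue
    C->D: in-degree(D)=1, level(D)>=1
  process A: level=1
    A->D: in-degree(D)=0, level(D)=2, enqueue
  process D: level=2
All levels: A:1, B:0, C:0, D:2

Answer: A:1, B:0, C:0, D:2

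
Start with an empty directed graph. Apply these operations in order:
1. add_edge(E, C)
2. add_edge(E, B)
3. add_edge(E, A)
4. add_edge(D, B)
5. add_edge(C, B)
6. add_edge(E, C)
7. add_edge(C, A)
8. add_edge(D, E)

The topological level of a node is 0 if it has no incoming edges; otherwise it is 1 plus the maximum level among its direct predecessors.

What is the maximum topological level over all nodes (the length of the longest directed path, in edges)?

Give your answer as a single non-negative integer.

Answer: 3

Derivation:
Op 1: add_edge(E, C). Edges now: 1
Op 2: add_edge(E, B). Edges now: 2
Op 3: add_edge(E, A). Edges now: 3
Op 4: add_edge(D, B). Edges now: 4
Op 5: add_edge(C, B). Edges now: 5
Op 6: add_edge(E, C) (duplicate, no change). Edges now: 5
Op 7: add_edge(C, A). Edges now: 6
Op 8: add_edge(D, E). Edges now: 7
Compute levels (Kahn BFS):
  sources (in-degree 0): D
  process D: level=0
    D->B: in-degree(B)=2, level(B)>=1
    D->E: in-degree(E)=0, level(E)=1, enqueue
  process E: level=1
    E->A: in-degree(A)=1, level(A)>=2
    E->B: in-degree(B)=1, level(B)>=2
    E->C: in-degree(C)=0, level(C)=2, enqueue
  process C: level=2
    C->A: in-degree(A)=0, level(A)=3, enqueue
    C->B: in-degree(B)=0, level(B)=3, enqueue
  process A: level=3
  process B: level=3
All levels: A:3, B:3, C:2, D:0, E:1
max level = 3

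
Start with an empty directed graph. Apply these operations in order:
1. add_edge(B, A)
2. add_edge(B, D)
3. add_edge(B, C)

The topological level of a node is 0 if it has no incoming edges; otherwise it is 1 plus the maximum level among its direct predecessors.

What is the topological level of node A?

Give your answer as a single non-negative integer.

Op 1: add_edge(B, A). Edges now: 1
Op 2: add_edge(B, D). Edges now: 2
Op 3: add_edge(B, C). Edges now: 3
Compute levels (Kahn BFS):
  sources (in-degree 0): B
  process B: level=0
    B->A: in-degree(A)=0, level(A)=1, enqueue
    B->C: in-degree(C)=0, level(C)=1, enqueue
    B->D: in-degree(D)=0, level(D)=1, enqueue
  process A: level=1
  process C: level=1
  process D: level=1
All levels: A:1, B:0, C:1, D:1
level(A) = 1

Answer: 1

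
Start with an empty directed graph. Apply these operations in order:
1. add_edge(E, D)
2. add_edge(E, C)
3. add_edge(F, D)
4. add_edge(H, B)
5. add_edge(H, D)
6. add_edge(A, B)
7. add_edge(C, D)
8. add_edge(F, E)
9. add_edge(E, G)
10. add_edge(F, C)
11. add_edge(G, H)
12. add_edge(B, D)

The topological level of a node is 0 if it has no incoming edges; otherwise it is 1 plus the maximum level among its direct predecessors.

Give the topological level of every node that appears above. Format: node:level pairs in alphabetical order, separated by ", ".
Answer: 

Op 1: add_edge(E, D). Edges now: 1
Op 2: add_edge(E, C). Edges now: 2
Op 3: add_edge(F, D). Edges now: 3
Op 4: add_edge(H, B). Edges now: 4
Op 5: add_edge(H, D). Edges now: 5
Op 6: add_edge(A, B). Edges now: 6
Op 7: add_edge(C, D). Edges now: 7
Op 8: add_edge(F, E). Edges now: 8
Op 9: add_edge(E, G). Edges now: 9
Op 10: add_edge(F, C). Edges now: 10
Op 11: add_edge(G, H). Edges now: 11
Op 12: add_edge(B, D). Edges now: 12
Compute levels (Kahn BFS):
  sources (in-degree 0): A, F
  process A: level=0
    A->B: in-degree(B)=1, level(B)>=1
  process F: level=0
    F->C: in-degree(C)=1, level(C)>=1
    F->D: in-degree(D)=4, level(D)>=1
    F->E: in-degree(E)=0, level(E)=1, enqueue
  process E: level=1
    E->C: in-degree(C)=0, level(C)=2, enqueue
    E->D: in-degree(D)=3, level(D)>=2
    E->G: in-degree(G)=0, level(G)=2, enqueue
  process C: level=2
    C->D: in-degree(D)=2, level(D)>=3
  process G: level=2
    G->H: in-degree(H)=0, level(H)=3, enqueue
  process H: level=3
    H->B: in-degree(B)=0, level(B)=4, enqueue
    H->D: in-degree(D)=1, level(D)>=4
  process B: level=4
    B->D: in-degree(D)=0, level(D)=5, enqueue
  process D: level=5
All levels: A:0, B:4, C:2, D:5, E:1, F:0, G:2, H:3

Answer: A:0, B:4, C:2, D:5, E:1, F:0, G:2, H:3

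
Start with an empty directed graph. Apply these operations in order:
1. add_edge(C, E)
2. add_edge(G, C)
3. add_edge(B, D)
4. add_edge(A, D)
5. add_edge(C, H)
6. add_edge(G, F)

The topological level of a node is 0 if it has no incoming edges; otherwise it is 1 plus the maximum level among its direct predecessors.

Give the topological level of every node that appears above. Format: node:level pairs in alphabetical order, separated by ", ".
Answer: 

Answer: A:0, B:0, C:1, D:1, E:2, F:1, G:0, H:2

Derivation:
Op 1: add_edge(C, E). Edges now: 1
Op 2: add_edge(G, C). Edges now: 2
Op 3: add_edge(B, D). Edges now: 3
Op 4: add_edge(A, D). Edges now: 4
Op 5: add_edge(C, H). Edges now: 5
Op 6: add_edge(G, F). Edges now: 6
Compute levels (Kahn BFS):
  sources (in-degree 0): A, B, G
  process A: level=0
    A->D: in-degree(D)=1, level(D)>=1
  process B: level=0
    B->D: in-degree(D)=0, level(D)=1, enqueue
  process G: level=0
    G->C: in-degree(C)=0, level(C)=1, enqueue
    G->F: in-degree(F)=0, level(F)=1, enqueue
  process D: level=1
  process C: level=1
    C->E: in-degree(E)=0, level(E)=2, enqueue
    C->H: in-degree(H)=0, level(H)=2, enqueue
  process F: level=1
  process E: level=2
  process H: level=2
All levels: A:0, B:0, C:1, D:1, E:2, F:1, G:0, H:2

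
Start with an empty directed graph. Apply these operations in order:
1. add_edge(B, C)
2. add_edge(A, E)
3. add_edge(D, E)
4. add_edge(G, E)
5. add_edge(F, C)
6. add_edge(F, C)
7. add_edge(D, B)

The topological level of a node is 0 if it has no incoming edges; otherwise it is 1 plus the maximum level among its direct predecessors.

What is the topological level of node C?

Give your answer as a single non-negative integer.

Answer: 2

Derivation:
Op 1: add_edge(B, C). Edges now: 1
Op 2: add_edge(A, E). Edges now: 2
Op 3: add_edge(D, E). Edges now: 3
Op 4: add_edge(G, E). Edges now: 4
Op 5: add_edge(F, C). Edges now: 5
Op 6: add_edge(F, C) (duplicate, no change). Edges now: 5
Op 7: add_edge(D, B). Edges now: 6
Compute levels (Kahn BFS):
  sources (in-degree 0): A, D, F, G
  process A: level=0
    A->E: in-degree(E)=2, level(E)>=1
  process D: level=0
    D->B: in-degree(B)=0, level(B)=1, enqueue
    D->E: in-degree(E)=1, level(E)>=1
  process F: level=0
    F->C: in-degree(C)=1, level(C)>=1
  process G: level=0
    G->E: in-degree(E)=0, level(E)=1, enqueue
  process B: level=1
    B->C: in-degree(C)=0, level(C)=2, enqueue
  process E: level=1
  process C: level=2
All levels: A:0, B:1, C:2, D:0, E:1, F:0, G:0
level(C) = 2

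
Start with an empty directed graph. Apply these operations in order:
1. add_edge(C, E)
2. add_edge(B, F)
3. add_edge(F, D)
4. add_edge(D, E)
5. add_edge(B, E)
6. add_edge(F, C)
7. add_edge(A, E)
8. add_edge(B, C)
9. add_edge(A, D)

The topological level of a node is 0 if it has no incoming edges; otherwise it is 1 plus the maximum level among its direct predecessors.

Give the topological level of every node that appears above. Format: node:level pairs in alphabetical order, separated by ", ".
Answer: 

Op 1: add_edge(C, E). Edges now: 1
Op 2: add_edge(B, F). Edges now: 2
Op 3: add_edge(F, D). Edges now: 3
Op 4: add_edge(D, E). Edges now: 4
Op 5: add_edge(B, E). Edges now: 5
Op 6: add_edge(F, C). Edges now: 6
Op 7: add_edge(A, E). Edges now: 7
Op 8: add_edge(B, C). Edges now: 8
Op 9: add_edge(A, D). Edges now: 9
Compute levels (Kahn BFS):
  sources (in-degree 0): A, B
  process A: level=0
    A->D: in-degree(D)=1, level(D)>=1
    A->E: in-degree(E)=3, level(E)>=1
  process B: level=0
    B->C: in-degree(C)=1, level(C)>=1
    B->E: in-degree(E)=2, level(E)>=1
    B->F: in-degree(F)=0, level(F)=1, enqueue
  process F: level=1
    F->C: in-degree(C)=0, level(C)=2, enqueue
    F->D: in-degree(D)=0, level(D)=2, enqueue
  process C: level=2
    C->E: in-degree(E)=1, level(E)>=3
  process D: level=2
    D->E: in-degree(E)=0, level(E)=3, enqueue
  process E: level=3
All levels: A:0, B:0, C:2, D:2, E:3, F:1

Answer: A:0, B:0, C:2, D:2, E:3, F:1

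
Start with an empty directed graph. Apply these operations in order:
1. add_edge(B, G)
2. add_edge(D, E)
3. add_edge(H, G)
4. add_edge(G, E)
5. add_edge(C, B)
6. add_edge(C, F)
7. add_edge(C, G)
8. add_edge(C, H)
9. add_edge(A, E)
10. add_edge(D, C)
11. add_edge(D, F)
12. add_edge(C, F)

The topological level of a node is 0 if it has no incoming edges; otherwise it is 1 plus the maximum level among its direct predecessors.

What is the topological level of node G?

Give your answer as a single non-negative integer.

Op 1: add_edge(B, G). Edges now: 1
Op 2: add_edge(D, E). Edges now: 2
Op 3: add_edge(H, G). Edges now: 3
Op 4: add_edge(G, E). Edges now: 4
Op 5: add_edge(C, B). Edges now: 5
Op 6: add_edge(C, F). Edges now: 6
Op 7: add_edge(C, G). Edges now: 7
Op 8: add_edge(C, H). Edges now: 8
Op 9: add_edge(A, E). Edges now: 9
Op 10: add_edge(D, C). Edges now: 10
Op 11: add_edge(D, F). Edges now: 11
Op 12: add_edge(C, F) (duplicate, no change). Edges now: 11
Compute levels (Kahn BFS):
  sources (in-degree 0): A, D
  process A: level=0
    A->E: in-degree(E)=2, level(E)>=1
  process D: level=0
    D->C: in-degree(C)=0, level(C)=1, enqueue
    D->E: in-degree(E)=1, level(E)>=1
    D->F: in-degree(F)=1, level(F)>=1
  process C: level=1
    C->B: in-degree(B)=0, level(B)=2, enqueue
    C->F: in-degree(F)=0, level(F)=2, enqueue
    C->G: in-degree(G)=2, level(G)>=2
    C->H: in-degree(H)=0, level(H)=2, enqueue
  process B: level=2
    B->G: in-degree(G)=1, level(G)>=3
  process F: level=2
  process H: level=2
    H->G: in-degree(G)=0, level(G)=3, enqueue
  process G: level=3
    G->E: in-degree(E)=0, level(E)=4, enqueue
  process E: level=4
All levels: A:0, B:2, C:1, D:0, E:4, F:2, G:3, H:2
level(G) = 3

Answer: 3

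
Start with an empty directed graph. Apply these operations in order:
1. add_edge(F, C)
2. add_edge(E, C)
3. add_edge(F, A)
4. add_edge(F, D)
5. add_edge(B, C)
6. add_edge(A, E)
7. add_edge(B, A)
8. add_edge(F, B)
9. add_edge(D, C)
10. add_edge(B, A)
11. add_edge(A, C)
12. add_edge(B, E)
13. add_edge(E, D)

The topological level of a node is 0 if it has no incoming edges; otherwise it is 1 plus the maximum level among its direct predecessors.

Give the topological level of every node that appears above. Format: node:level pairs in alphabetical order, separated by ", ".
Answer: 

Op 1: add_edge(F, C). Edges now: 1
Op 2: add_edge(E, C). Edges now: 2
Op 3: add_edge(F, A). Edges now: 3
Op 4: add_edge(F, D). Edges now: 4
Op 5: add_edge(B, C). Edges now: 5
Op 6: add_edge(A, E). Edges now: 6
Op 7: add_edge(B, A). Edges now: 7
Op 8: add_edge(F, B). Edges now: 8
Op 9: add_edge(D, C). Edges now: 9
Op 10: add_edge(B, A) (duplicate, no change). Edges now: 9
Op 11: add_edge(A, C). Edges now: 10
Op 12: add_edge(B, E). Edges now: 11
Op 13: add_edge(E, D). Edges now: 12
Compute levels (Kahn BFS):
  sources (in-degree 0): F
  process F: level=0
    F->A: in-degree(A)=1, level(A)>=1
    F->B: in-degree(B)=0, level(B)=1, enqueue
    F->C: in-degree(C)=4, level(C)>=1
    F->D: in-degree(D)=1, level(D)>=1
  process B: level=1
    B->A: in-degree(A)=0, level(A)=2, enqueue
    B->C: in-degree(C)=3, level(C)>=2
    B->E: in-degree(E)=1, level(E)>=2
  process A: level=2
    A->C: in-degree(C)=2, level(C)>=3
    A->E: in-degree(E)=0, level(E)=3, enqueue
  process E: level=3
    E->C: in-degree(C)=1, level(C)>=4
    E->D: in-degree(D)=0, level(D)=4, enqueue
  process D: level=4
    D->C: in-degree(C)=0, level(C)=5, enqueue
  process C: level=5
All levels: A:2, B:1, C:5, D:4, E:3, F:0

Answer: A:2, B:1, C:5, D:4, E:3, F:0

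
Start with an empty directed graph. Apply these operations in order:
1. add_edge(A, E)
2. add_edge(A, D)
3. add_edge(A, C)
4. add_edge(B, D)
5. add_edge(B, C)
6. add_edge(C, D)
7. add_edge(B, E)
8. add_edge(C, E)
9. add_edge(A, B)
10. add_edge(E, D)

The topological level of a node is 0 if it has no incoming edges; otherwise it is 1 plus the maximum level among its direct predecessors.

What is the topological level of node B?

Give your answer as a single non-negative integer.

Answer: 1

Derivation:
Op 1: add_edge(A, E). Edges now: 1
Op 2: add_edge(A, D). Edges now: 2
Op 3: add_edge(A, C). Edges now: 3
Op 4: add_edge(B, D). Edges now: 4
Op 5: add_edge(B, C). Edges now: 5
Op 6: add_edge(C, D). Edges now: 6
Op 7: add_edge(B, E). Edges now: 7
Op 8: add_edge(C, E). Edges now: 8
Op 9: add_edge(A, B). Edges now: 9
Op 10: add_edge(E, D). Edges now: 10
Compute levels (Kahn BFS):
  sources (in-degree 0): A
  process A: level=0
    A->B: in-degree(B)=0, level(B)=1, enqueue
    A->C: in-degree(C)=1, level(C)>=1
    A->D: in-degree(D)=3, level(D)>=1
    A->E: in-degree(E)=2, level(E)>=1
  process B: level=1
    B->C: in-degree(C)=0, level(C)=2, enqueue
    B->D: in-degree(D)=2, level(D)>=2
    B->E: in-degree(E)=1, level(E)>=2
  process C: level=2
    C->D: in-degree(D)=1, level(D)>=3
    C->E: in-degree(E)=0, level(E)=3, enqueue
  process E: level=3
    E->D: in-degree(D)=0, level(D)=4, enqueue
  process D: level=4
All levels: A:0, B:1, C:2, D:4, E:3
level(B) = 1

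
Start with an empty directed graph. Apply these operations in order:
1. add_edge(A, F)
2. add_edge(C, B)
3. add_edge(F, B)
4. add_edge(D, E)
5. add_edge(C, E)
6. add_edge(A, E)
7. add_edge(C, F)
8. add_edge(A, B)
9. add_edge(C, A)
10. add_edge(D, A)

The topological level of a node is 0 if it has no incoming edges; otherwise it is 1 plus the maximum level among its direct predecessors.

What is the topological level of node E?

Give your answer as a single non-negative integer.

Answer: 2

Derivation:
Op 1: add_edge(A, F). Edges now: 1
Op 2: add_edge(C, B). Edges now: 2
Op 3: add_edge(F, B). Edges now: 3
Op 4: add_edge(D, E). Edges now: 4
Op 5: add_edge(C, E). Edges now: 5
Op 6: add_edge(A, E). Edges now: 6
Op 7: add_edge(C, F). Edges now: 7
Op 8: add_edge(A, B). Edges now: 8
Op 9: add_edge(C, A). Edges now: 9
Op 10: add_edge(D, A). Edges now: 10
Compute levels (Kahn BFS):
  sources (in-degree 0): C, D
  process C: level=0
    C->A: in-degree(A)=1, level(A)>=1
    C->B: in-degree(B)=2, level(B)>=1
    C->E: in-degree(E)=2, level(E)>=1
    C->F: in-degree(F)=1, level(F)>=1
  process D: level=0
    D->A: in-degree(A)=0, level(A)=1, enqueue
    D->E: in-degree(E)=1, level(E)>=1
  process A: level=1
    A->B: in-degree(B)=1, level(B)>=2
    A->E: in-degree(E)=0, level(E)=2, enqueue
    A->F: in-degree(F)=0, level(F)=2, enqueue
  process E: level=2
  process F: level=2
    F->B: in-degree(B)=0, level(B)=3, enqueue
  process B: level=3
All levels: A:1, B:3, C:0, D:0, E:2, F:2
level(E) = 2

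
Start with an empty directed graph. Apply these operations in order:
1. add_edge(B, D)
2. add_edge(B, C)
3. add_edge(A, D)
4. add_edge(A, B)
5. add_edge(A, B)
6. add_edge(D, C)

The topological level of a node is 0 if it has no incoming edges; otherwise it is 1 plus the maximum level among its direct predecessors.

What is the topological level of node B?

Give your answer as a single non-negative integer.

Answer: 1

Derivation:
Op 1: add_edge(B, D). Edges now: 1
Op 2: add_edge(B, C). Edges now: 2
Op 3: add_edge(A, D). Edges now: 3
Op 4: add_edge(A, B). Edges now: 4
Op 5: add_edge(A, B) (duplicate, no change). Edges now: 4
Op 6: add_edge(D, C). Edges now: 5
Compute levels (Kahn BFS):
  sources (in-degree 0): A
  process A: level=0
    A->B: in-degree(B)=0, level(B)=1, enqueue
    A->D: in-degree(D)=1, level(D)>=1
  process B: level=1
    B->C: in-degree(C)=1, level(C)>=2
    B->D: in-degree(D)=0, level(D)=2, enqueue
  process D: level=2
    D->C: in-degree(C)=0, level(C)=3, enqueue
  process C: level=3
All levels: A:0, B:1, C:3, D:2
level(B) = 1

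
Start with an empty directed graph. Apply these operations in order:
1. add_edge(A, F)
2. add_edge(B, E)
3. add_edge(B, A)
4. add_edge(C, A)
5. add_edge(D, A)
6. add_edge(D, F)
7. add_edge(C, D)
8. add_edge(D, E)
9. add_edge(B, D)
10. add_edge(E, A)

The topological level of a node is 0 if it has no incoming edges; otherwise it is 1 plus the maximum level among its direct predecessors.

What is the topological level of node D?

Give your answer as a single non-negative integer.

Answer: 1

Derivation:
Op 1: add_edge(A, F). Edges now: 1
Op 2: add_edge(B, E). Edges now: 2
Op 3: add_edge(B, A). Edges now: 3
Op 4: add_edge(C, A). Edges now: 4
Op 5: add_edge(D, A). Edges now: 5
Op 6: add_edge(D, F). Edges now: 6
Op 7: add_edge(C, D). Edges now: 7
Op 8: add_edge(D, E). Edges now: 8
Op 9: add_edge(B, D). Edges now: 9
Op 10: add_edge(E, A). Edges now: 10
Compute levels (Kahn BFS):
  sources (in-degree 0): B, C
  process B: level=0
    B->A: in-degree(A)=3, level(A)>=1
    B->D: in-degree(D)=1, level(D)>=1
    B->E: in-degree(E)=1, level(E)>=1
  process C: level=0
    C->A: in-degree(A)=2, level(A)>=1
    C->D: in-degree(D)=0, level(D)=1, enqueue
  process D: level=1
    D->A: in-degree(A)=1, level(A)>=2
    D->E: in-degree(E)=0, level(E)=2, enqueue
    D->F: in-degree(F)=1, level(F)>=2
  process E: level=2
    E->A: in-degree(A)=0, level(A)=3, enqueue
  process A: level=3
    A->F: in-degree(F)=0, level(F)=4, enqueue
  process F: level=4
All levels: A:3, B:0, C:0, D:1, E:2, F:4
level(D) = 1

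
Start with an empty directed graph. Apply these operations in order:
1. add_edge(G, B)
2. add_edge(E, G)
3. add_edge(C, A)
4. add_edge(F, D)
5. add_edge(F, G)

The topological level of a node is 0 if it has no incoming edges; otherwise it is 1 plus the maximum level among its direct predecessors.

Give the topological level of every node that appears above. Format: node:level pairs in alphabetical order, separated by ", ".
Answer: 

Answer: A:1, B:2, C:0, D:1, E:0, F:0, G:1

Derivation:
Op 1: add_edge(G, B). Edges now: 1
Op 2: add_edge(E, G). Edges now: 2
Op 3: add_edge(C, A). Edges now: 3
Op 4: add_edge(F, D). Edges now: 4
Op 5: add_edge(F, G). Edges now: 5
Compute levels (Kahn BFS):
  sources (in-degree 0): C, E, F
  process C: level=0
    C->A: in-degree(A)=0, level(A)=1, enqueue
  process E: level=0
    E->G: in-degree(G)=1, level(G)>=1
  process F: level=0
    F->D: in-degree(D)=0, level(D)=1, enqueue
    F->G: in-degree(G)=0, level(G)=1, enqueue
  process A: level=1
  process D: level=1
  process G: level=1
    G->B: in-degree(B)=0, level(B)=2, enqueue
  process B: level=2
All levels: A:1, B:2, C:0, D:1, E:0, F:0, G:1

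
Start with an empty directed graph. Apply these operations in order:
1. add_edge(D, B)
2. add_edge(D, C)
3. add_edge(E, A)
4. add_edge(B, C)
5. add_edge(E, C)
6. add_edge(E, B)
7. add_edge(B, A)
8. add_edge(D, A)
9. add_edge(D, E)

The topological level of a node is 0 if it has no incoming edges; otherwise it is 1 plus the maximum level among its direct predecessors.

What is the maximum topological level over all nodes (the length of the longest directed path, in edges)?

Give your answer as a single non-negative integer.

Op 1: add_edge(D, B). Edges now: 1
Op 2: add_edge(D, C). Edges now: 2
Op 3: add_edge(E, A). Edges now: 3
Op 4: add_edge(B, C). Edges now: 4
Op 5: add_edge(E, C). Edges now: 5
Op 6: add_edge(E, B). Edges now: 6
Op 7: add_edge(B, A). Edges now: 7
Op 8: add_edge(D, A). Edges now: 8
Op 9: add_edge(D, E). Edges now: 9
Compute levels (Kahn BFS):
  sources (in-degree 0): D
  process D: level=0
    D->A: in-degree(A)=2, level(A)>=1
    D->B: in-degree(B)=1, level(B)>=1
    D->C: in-degree(C)=2, level(C)>=1
    D->E: in-degree(E)=0, level(E)=1, enqueue
  process E: level=1
    E->A: in-degree(A)=1, level(A)>=2
    E->B: in-degree(B)=0, level(B)=2, enqueue
    E->C: in-degree(C)=1, level(C)>=2
  process B: level=2
    B->A: in-degree(A)=0, level(A)=3, enqueue
    B->C: in-degree(C)=0, level(C)=3, enqueue
  process A: level=3
  process C: level=3
All levels: A:3, B:2, C:3, D:0, E:1
max level = 3

Answer: 3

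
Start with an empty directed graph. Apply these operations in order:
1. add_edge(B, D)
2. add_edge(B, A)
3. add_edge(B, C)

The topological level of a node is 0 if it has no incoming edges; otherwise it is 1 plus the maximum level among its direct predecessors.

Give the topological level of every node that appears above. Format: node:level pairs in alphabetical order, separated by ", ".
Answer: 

Op 1: add_edge(B, D). Edges now: 1
Op 2: add_edge(B, A). Edges now: 2
Op 3: add_edge(B, C). Edges now: 3
Compute levels (Kahn BFS):
  sources (in-degree 0): B
  process B: level=0
    B->A: in-degree(A)=0, level(A)=1, enqueue
    B->C: in-degree(C)=0, level(C)=1, enqueue
    B->D: in-degree(D)=0, level(D)=1, enqueue
  process A: level=1
  process C: level=1
  process D: level=1
All levels: A:1, B:0, C:1, D:1

Answer: A:1, B:0, C:1, D:1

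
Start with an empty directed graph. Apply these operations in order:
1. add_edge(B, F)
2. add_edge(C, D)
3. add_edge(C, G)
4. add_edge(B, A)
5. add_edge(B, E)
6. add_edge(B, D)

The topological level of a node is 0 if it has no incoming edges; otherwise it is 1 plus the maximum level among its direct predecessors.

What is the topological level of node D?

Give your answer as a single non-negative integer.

Answer: 1

Derivation:
Op 1: add_edge(B, F). Edges now: 1
Op 2: add_edge(C, D). Edges now: 2
Op 3: add_edge(C, G). Edges now: 3
Op 4: add_edge(B, A). Edges now: 4
Op 5: add_edge(B, E). Edges now: 5
Op 6: add_edge(B, D). Edges now: 6
Compute levels (Kahn BFS):
  sources (in-degree 0): B, C
  process B: level=0
    B->A: in-degree(A)=0, level(A)=1, enqueue
    B->D: in-degree(D)=1, level(D)>=1
    B->E: in-degree(E)=0, level(E)=1, enqueue
    B->F: in-degree(F)=0, level(F)=1, enqueue
  process C: level=0
    C->D: in-degree(D)=0, level(D)=1, enqueue
    C->G: in-degree(G)=0, level(G)=1, enqueue
  process A: level=1
  process E: level=1
  process F: level=1
  process D: level=1
  process G: level=1
All levels: A:1, B:0, C:0, D:1, E:1, F:1, G:1
level(D) = 1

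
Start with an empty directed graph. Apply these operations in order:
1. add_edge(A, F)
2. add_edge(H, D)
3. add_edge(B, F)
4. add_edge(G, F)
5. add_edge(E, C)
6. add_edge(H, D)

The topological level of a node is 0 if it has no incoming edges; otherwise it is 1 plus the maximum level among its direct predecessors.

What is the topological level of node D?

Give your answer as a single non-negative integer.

Op 1: add_edge(A, F). Edges now: 1
Op 2: add_edge(H, D). Edges now: 2
Op 3: add_edge(B, F). Edges now: 3
Op 4: add_edge(G, F). Edges now: 4
Op 5: add_edge(E, C). Edges now: 5
Op 6: add_edge(H, D) (duplicate, no change). Edges now: 5
Compute levels (Kahn BFS):
  sources (in-degree 0): A, B, E, G, H
  process A: level=0
    A->F: in-degree(F)=2, level(F)>=1
  process B: level=0
    B->F: in-degree(F)=1, level(F)>=1
  process E: level=0
    E->C: in-degree(C)=0, level(C)=1, enqueue
  process G: level=0
    G->F: in-degree(F)=0, level(F)=1, enqueue
  process H: level=0
    H->D: in-degree(D)=0, level(D)=1, enqueue
  process C: level=1
  process F: level=1
  process D: level=1
All levels: A:0, B:0, C:1, D:1, E:0, F:1, G:0, H:0
level(D) = 1

Answer: 1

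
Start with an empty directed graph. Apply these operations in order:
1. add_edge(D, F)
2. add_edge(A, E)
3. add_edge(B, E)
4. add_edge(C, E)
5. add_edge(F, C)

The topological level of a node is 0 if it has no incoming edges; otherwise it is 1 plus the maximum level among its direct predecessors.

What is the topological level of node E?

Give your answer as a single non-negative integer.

Answer: 3

Derivation:
Op 1: add_edge(D, F). Edges now: 1
Op 2: add_edge(A, E). Edges now: 2
Op 3: add_edge(B, E). Edges now: 3
Op 4: add_edge(C, E). Edges now: 4
Op 5: add_edge(F, C). Edges now: 5
Compute levels (Kahn BFS):
  sources (in-degree 0): A, B, D
  process A: level=0
    A->E: in-degree(E)=2, level(E)>=1
  process B: level=0
    B->E: in-degree(E)=1, level(E)>=1
  process D: level=0
    D->F: in-degree(F)=0, level(F)=1, enqueue
  process F: level=1
    F->C: in-degree(C)=0, level(C)=2, enqueue
  process C: level=2
    C->E: in-degree(E)=0, level(E)=3, enqueue
  process E: level=3
All levels: A:0, B:0, C:2, D:0, E:3, F:1
level(E) = 3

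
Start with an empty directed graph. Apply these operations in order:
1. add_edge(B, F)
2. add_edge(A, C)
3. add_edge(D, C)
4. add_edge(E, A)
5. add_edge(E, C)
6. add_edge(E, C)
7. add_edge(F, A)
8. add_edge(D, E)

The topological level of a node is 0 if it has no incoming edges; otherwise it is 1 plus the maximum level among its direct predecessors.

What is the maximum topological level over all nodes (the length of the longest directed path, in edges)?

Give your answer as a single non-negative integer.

Answer: 3

Derivation:
Op 1: add_edge(B, F). Edges now: 1
Op 2: add_edge(A, C). Edges now: 2
Op 3: add_edge(D, C). Edges now: 3
Op 4: add_edge(E, A). Edges now: 4
Op 5: add_edge(E, C). Edges now: 5
Op 6: add_edge(E, C) (duplicate, no change). Edges now: 5
Op 7: add_edge(F, A). Edges now: 6
Op 8: add_edge(D, E). Edges now: 7
Compute levels (Kahn BFS):
  sources (in-degree 0): B, D
  process B: level=0
    B->F: in-degree(F)=0, level(F)=1, enqueue
  process D: level=0
    D->C: in-degree(C)=2, level(C)>=1
    D->E: in-degree(E)=0, level(E)=1, enqueue
  process F: level=1
    F->A: in-degree(A)=1, level(A)>=2
  process E: level=1
    E->A: in-degree(A)=0, level(A)=2, enqueue
    E->C: in-degree(C)=1, level(C)>=2
  process A: level=2
    A->C: in-degree(C)=0, level(C)=3, enqueue
  process C: level=3
All levels: A:2, B:0, C:3, D:0, E:1, F:1
max level = 3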